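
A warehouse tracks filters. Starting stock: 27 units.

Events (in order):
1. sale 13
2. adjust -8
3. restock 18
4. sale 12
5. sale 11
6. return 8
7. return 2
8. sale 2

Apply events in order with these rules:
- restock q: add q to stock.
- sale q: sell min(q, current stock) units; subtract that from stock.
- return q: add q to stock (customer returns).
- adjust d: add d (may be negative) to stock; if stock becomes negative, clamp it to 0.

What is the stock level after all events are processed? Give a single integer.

Answer: 9

Derivation:
Processing events:
Start: stock = 27
  Event 1 (sale 13): sell min(13,27)=13. stock: 27 - 13 = 14. total_sold = 13
  Event 2 (adjust -8): 14 + -8 = 6
  Event 3 (restock 18): 6 + 18 = 24
  Event 4 (sale 12): sell min(12,24)=12. stock: 24 - 12 = 12. total_sold = 25
  Event 5 (sale 11): sell min(11,12)=11. stock: 12 - 11 = 1. total_sold = 36
  Event 6 (return 8): 1 + 8 = 9
  Event 7 (return 2): 9 + 2 = 11
  Event 8 (sale 2): sell min(2,11)=2. stock: 11 - 2 = 9. total_sold = 38
Final: stock = 9, total_sold = 38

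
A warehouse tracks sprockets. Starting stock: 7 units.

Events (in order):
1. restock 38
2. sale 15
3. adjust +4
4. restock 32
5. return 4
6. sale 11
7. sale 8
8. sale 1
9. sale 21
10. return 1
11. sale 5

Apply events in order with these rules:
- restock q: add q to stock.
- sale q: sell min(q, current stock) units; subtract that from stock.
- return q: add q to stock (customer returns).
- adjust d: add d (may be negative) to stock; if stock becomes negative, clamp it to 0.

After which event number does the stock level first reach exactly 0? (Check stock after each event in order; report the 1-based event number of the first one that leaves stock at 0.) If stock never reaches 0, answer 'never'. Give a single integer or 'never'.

Answer: never

Derivation:
Processing events:
Start: stock = 7
  Event 1 (restock 38): 7 + 38 = 45
  Event 2 (sale 15): sell min(15,45)=15. stock: 45 - 15 = 30. total_sold = 15
  Event 3 (adjust +4): 30 + 4 = 34
  Event 4 (restock 32): 34 + 32 = 66
  Event 5 (return 4): 66 + 4 = 70
  Event 6 (sale 11): sell min(11,70)=11. stock: 70 - 11 = 59. total_sold = 26
  Event 7 (sale 8): sell min(8,59)=8. stock: 59 - 8 = 51. total_sold = 34
  Event 8 (sale 1): sell min(1,51)=1. stock: 51 - 1 = 50. total_sold = 35
  Event 9 (sale 21): sell min(21,50)=21. stock: 50 - 21 = 29. total_sold = 56
  Event 10 (return 1): 29 + 1 = 30
  Event 11 (sale 5): sell min(5,30)=5. stock: 30 - 5 = 25. total_sold = 61
Final: stock = 25, total_sold = 61

Stock never reaches 0.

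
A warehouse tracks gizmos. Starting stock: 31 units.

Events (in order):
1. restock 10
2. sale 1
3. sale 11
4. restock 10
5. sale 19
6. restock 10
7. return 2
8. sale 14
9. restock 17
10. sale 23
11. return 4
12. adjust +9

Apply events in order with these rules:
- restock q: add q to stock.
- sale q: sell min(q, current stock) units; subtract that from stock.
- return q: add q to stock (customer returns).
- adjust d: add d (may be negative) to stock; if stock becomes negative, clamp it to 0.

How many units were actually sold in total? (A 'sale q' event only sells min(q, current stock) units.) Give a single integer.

Processing events:
Start: stock = 31
  Event 1 (restock 10): 31 + 10 = 41
  Event 2 (sale 1): sell min(1,41)=1. stock: 41 - 1 = 40. total_sold = 1
  Event 3 (sale 11): sell min(11,40)=11. stock: 40 - 11 = 29. total_sold = 12
  Event 4 (restock 10): 29 + 10 = 39
  Event 5 (sale 19): sell min(19,39)=19. stock: 39 - 19 = 20. total_sold = 31
  Event 6 (restock 10): 20 + 10 = 30
  Event 7 (return 2): 30 + 2 = 32
  Event 8 (sale 14): sell min(14,32)=14. stock: 32 - 14 = 18. total_sold = 45
  Event 9 (restock 17): 18 + 17 = 35
  Event 10 (sale 23): sell min(23,35)=23. stock: 35 - 23 = 12. total_sold = 68
  Event 11 (return 4): 12 + 4 = 16
  Event 12 (adjust +9): 16 + 9 = 25
Final: stock = 25, total_sold = 68

Answer: 68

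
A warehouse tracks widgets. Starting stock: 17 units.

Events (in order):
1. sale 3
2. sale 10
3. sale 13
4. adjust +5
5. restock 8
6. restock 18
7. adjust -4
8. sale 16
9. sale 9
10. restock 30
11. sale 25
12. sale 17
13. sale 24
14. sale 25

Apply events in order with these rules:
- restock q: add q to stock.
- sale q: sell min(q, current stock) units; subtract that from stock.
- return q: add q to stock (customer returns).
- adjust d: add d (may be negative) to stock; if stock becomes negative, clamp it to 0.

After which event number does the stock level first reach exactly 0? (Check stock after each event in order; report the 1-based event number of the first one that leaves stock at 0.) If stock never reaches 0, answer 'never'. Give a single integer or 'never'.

Processing events:
Start: stock = 17
  Event 1 (sale 3): sell min(3,17)=3. stock: 17 - 3 = 14. total_sold = 3
  Event 2 (sale 10): sell min(10,14)=10. stock: 14 - 10 = 4. total_sold = 13
  Event 3 (sale 13): sell min(13,4)=4. stock: 4 - 4 = 0. total_sold = 17
  Event 4 (adjust +5): 0 + 5 = 5
  Event 5 (restock 8): 5 + 8 = 13
  Event 6 (restock 18): 13 + 18 = 31
  Event 7 (adjust -4): 31 + -4 = 27
  Event 8 (sale 16): sell min(16,27)=16. stock: 27 - 16 = 11. total_sold = 33
  Event 9 (sale 9): sell min(9,11)=9. stock: 11 - 9 = 2. total_sold = 42
  Event 10 (restock 30): 2 + 30 = 32
  Event 11 (sale 25): sell min(25,32)=25. stock: 32 - 25 = 7. total_sold = 67
  Event 12 (sale 17): sell min(17,7)=7. stock: 7 - 7 = 0. total_sold = 74
  Event 13 (sale 24): sell min(24,0)=0. stock: 0 - 0 = 0. total_sold = 74
  Event 14 (sale 25): sell min(25,0)=0. stock: 0 - 0 = 0. total_sold = 74
Final: stock = 0, total_sold = 74

First zero at event 3.

Answer: 3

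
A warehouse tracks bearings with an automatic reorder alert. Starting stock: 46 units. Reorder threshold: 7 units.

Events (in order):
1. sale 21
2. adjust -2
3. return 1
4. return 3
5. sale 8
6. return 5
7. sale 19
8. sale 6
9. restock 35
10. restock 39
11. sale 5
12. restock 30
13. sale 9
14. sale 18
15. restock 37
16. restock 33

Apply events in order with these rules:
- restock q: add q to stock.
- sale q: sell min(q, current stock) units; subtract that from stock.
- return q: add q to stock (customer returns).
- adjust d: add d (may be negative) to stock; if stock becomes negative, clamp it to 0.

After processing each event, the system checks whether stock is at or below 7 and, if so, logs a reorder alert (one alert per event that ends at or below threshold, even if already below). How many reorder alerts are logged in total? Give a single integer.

Processing events:
Start: stock = 46
  Event 1 (sale 21): sell min(21,46)=21. stock: 46 - 21 = 25. total_sold = 21
  Event 2 (adjust -2): 25 + -2 = 23
  Event 3 (return 1): 23 + 1 = 24
  Event 4 (return 3): 24 + 3 = 27
  Event 5 (sale 8): sell min(8,27)=8. stock: 27 - 8 = 19. total_sold = 29
  Event 6 (return 5): 19 + 5 = 24
  Event 7 (sale 19): sell min(19,24)=19. stock: 24 - 19 = 5. total_sold = 48
  Event 8 (sale 6): sell min(6,5)=5. stock: 5 - 5 = 0. total_sold = 53
  Event 9 (restock 35): 0 + 35 = 35
  Event 10 (restock 39): 35 + 39 = 74
  Event 11 (sale 5): sell min(5,74)=5. stock: 74 - 5 = 69. total_sold = 58
  Event 12 (restock 30): 69 + 30 = 99
  Event 13 (sale 9): sell min(9,99)=9. stock: 99 - 9 = 90. total_sold = 67
  Event 14 (sale 18): sell min(18,90)=18. stock: 90 - 18 = 72. total_sold = 85
  Event 15 (restock 37): 72 + 37 = 109
  Event 16 (restock 33): 109 + 33 = 142
Final: stock = 142, total_sold = 85

Checking against threshold 7:
  After event 1: stock=25 > 7
  After event 2: stock=23 > 7
  After event 3: stock=24 > 7
  After event 4: stock=27 > 7
  After event 5: stock=19 > 7
  After event 6: stock=24 > 7
  After event 7: stock=5 <= 7 -> ALERT
  After event 8: stock=0 <= 7 -> ALERT
  After event 9: stock=35 > 7
  After event 10: stock=74 > 7
  After event 11: stock=69 > 7
  After event 12: stock=99 > 7
  After event 13: stock=90 > 7
  After event 14: stock=72 > 7
  After event 15: stock=109 > 7
  After event 16: stock=142 > 7
Alert events: [7, 8]. Count = 2

Answer: 2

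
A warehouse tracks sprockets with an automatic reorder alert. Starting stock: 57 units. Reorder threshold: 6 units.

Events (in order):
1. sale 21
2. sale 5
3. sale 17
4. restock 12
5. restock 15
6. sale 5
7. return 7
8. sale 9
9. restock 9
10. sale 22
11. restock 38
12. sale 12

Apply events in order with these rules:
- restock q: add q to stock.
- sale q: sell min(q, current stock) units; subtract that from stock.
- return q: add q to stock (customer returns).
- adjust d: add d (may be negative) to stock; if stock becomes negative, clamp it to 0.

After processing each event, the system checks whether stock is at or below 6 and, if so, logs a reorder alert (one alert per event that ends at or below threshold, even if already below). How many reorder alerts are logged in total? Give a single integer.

Processing events:
Start: stock = 57
  Event 1 (sale 21): sell min(21,57)=21. stock: 57 - 21 = 36. total_sold = 21
  Event 2 (sale 5): sell min(5,36)=5. stock: 36 - 5 = 31. total_sold = 26
  Event 3 (sale 17): sell min(17,31)=17. stock: 31 - 17 = 14. total_sold = 43
  Event 4 (restock 12): 14 + 12 = 26
  Event 5 (restock 15): 26 + 15 = 41
  Event 6 (sale 5): sell min(5,41)=5. stock: 41 - 5 = 36. total_sold = 48
  Event 7 (return 7): 36 + 7 = 43
  Event 8 (sale 9): sell min(9,43)=9. stock: 43 - 9 = 34. total_sold = 57
  Event 9 (restock 9): 34 + 9 = 43
  Event 10 (sale 22): sell min(22,43)=22. stock: 43 - 22 = 21. total_sold = 79
  Event 11 (restock 38): 21 + 38 = 59
  Event 12 (sale 12): sell min(12,59)=12. stock: 59 - 12 = 47. total_sold = 91
Final: stock = 47, total_sold = 91

Checking against threshold 6:
  After event 1: stock=36 > 6
  After event 2: stock=31 > 6
  After event 3: stock=14 > 6
  After event 4: stock=26 > 6
  After event 5: stock=41 > 6
  After event 6: stock=36 > 6
  After event 7: stock=43 > 6
  After event 8: stock=34 > 6
  After event 9: stock=43 > 6
  After event 10: stock=21 > 6
  After event 11: stock=59 > 6
  After event 12: stock=47 > 6
Alert events: []. Count = 0

Answer: 0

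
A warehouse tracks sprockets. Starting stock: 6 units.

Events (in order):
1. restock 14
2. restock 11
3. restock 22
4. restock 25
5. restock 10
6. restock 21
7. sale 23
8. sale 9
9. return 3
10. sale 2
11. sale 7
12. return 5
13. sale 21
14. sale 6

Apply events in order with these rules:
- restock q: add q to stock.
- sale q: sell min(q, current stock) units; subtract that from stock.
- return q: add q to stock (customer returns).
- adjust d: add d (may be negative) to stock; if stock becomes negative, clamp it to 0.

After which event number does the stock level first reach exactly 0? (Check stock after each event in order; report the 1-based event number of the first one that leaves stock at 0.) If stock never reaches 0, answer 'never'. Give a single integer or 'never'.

Processing events:
Start: stock = 6
  Event 1 (restock 14): 6 + 14 = 20
  Event 2 (restock 11): 20 + 11 = 31
  Event 3 (restock 22): 31 + 22 = 53
  Event 4 (restock 25): 53 + 25 = 78
  Event 5 (restock 10): 78 + 10 = 88
  Event 6 (restock 21): 88 + 21 = 109
  Event 7 (sale 23): sell min(23,109)=23. stock: 109 - 23 = 86. total_sold = 23
  Event 8 (sale 9): sell min(9,86)=9. stock: 86 - 9 = 77. total_sold = 32
  Event 9 (return 3): 77 + 3 = 80
  Event 10 (sale 2): sell min(2,80)=2. stock: 80 - 2 = 78. total_sold = 34
  Event 11 (sale 7): sell min(7,78)=7. stock: 78 - 7 = 71. total_sold = 41
  Event 12 (return 5): 71 + 5 = 76
  Event 13 (sale 21): sell min(21,76)=21. stock: 76 - 21 = 55. total_sold = 62
  Event 14 (sale 6): sell min(6,55)=6. stock: 55 - 6 = 49. total_sold = 68
Final: stock = 49, total_sold = 68

Stock never reaches 0.

Answer: never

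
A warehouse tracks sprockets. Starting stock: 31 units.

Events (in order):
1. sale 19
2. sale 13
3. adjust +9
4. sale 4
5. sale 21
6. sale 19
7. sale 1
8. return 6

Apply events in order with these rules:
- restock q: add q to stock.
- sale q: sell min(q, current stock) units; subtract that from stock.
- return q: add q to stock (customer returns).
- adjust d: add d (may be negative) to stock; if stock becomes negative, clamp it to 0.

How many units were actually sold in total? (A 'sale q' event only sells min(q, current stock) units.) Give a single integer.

Answer: 40

Derivation:
Processing events:
Start: stock = 31
  Event 1 (sale 19): sell min(19,31)=19. stock: 31 - 19 = 12. total_sold = 19
  Event 2 (sale 13): sell min(13,12)=12. stock: 12 - 12 = 0. total_sold = 31
  Event 3 (adjust +9): 0 + 9 = 9
  Event 4 (sale 4): sell min(4,9)=4. stock: 9 - 4 = 5. total_sold = 35
  Event 5 (sale 21): sell min(21,5)=5. stock: 5 - 5 = 0. total_sold = 40
  Event 6 (sale 19): sell min(19,0)=0. stock: 0 - 0 = 0. total_sold = 40
  Event 7 (sale 1): sell min(1,0)=0. stock: 0 - 0 = 0. total_sold = 40
  Event 8 (return 6): 0 + 6 = 6
Final: stock = 6, total_sold = 40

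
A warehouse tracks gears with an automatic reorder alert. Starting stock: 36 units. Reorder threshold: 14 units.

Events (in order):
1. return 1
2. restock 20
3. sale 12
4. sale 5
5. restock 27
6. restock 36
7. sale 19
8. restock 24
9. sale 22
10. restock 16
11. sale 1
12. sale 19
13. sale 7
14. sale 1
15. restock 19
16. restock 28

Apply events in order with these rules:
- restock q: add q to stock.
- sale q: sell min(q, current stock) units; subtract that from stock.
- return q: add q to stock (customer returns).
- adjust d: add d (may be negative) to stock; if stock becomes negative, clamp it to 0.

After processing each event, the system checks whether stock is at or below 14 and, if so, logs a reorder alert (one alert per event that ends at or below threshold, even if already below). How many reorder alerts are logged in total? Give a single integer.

Answer: 0

Derivation:
Processing events:
Start: stock = 36
  Event 1 (return 1): 36 + 1 = 37
  Event 2 (restock 20): 37 + 20 = 57
  Event 3 (sale 12): sell min(12,57)=12. stock: 57 - 12 = 45. total_sold = 12
  Event 4 (sale 5): sell min(5,45)=5. stock: 45 - 5 = 40. total_sold = 17
  Event 5 (restock 27): 40 + 27 = 67
  Event 6 (restock 36): 67 + 36 = 103
  Event 7 (sale 19): sell min(19,103)=19. stock: 103 - 19 = 84. total_sold = 36
  Event 8 (restock 24): 84 + 24 = 108
  Event 9 (sale 22): sell min(22,108)=22. stock: 108 - 22 = 86. total_sold = 58
  Event 10 (restock 16): 86 + 16 = 102
  Event 11 (sale 1): sell min(1,102)=1. stock: 102 - 1 = 101. total_sold = 59
  Event 12 (sale 19): sell min(19,101)=19. stock: 101 - 19 = 82. total_sold = 78
  Event 13 (sale 7): sell min(7,82)=7. stock: 82 - 7 = 75. total_sold = 85
  Event 14 (sale 1): sell min(1,75)=1. stock: 75 - 1 = 74. total_sold = 86
  Event 15 (restock 19): 74 + 19 = 93
  Event 16 (restock 28): 93 + 28 = 121
Final: stock = 121, total_sold = 86

Checking against threshold 14:
  After event 1: stock=37 > 14
  After event 2: stock=57 > 14
  After event 3: stock=45 > 14
  After event 4: stock=40 > 14
  After event 5: stock=67 > 14
  After event 6: stock=103 > 14
  After event 7: stock=84 > 14
  After event 8: stock=108 > 14
  After event 9: stock=86 > 14
  After event 10: stock=102 > 14
  After event 11: stock=101 > 14
  After event 12: stock=82 > 14
  After event 13: stock=75 > 14
  After event 14: stock=74 > 14
  After event 15: stock=93 > 14
  After event 16: stock=121 > 14
Alert events: []. Count = 0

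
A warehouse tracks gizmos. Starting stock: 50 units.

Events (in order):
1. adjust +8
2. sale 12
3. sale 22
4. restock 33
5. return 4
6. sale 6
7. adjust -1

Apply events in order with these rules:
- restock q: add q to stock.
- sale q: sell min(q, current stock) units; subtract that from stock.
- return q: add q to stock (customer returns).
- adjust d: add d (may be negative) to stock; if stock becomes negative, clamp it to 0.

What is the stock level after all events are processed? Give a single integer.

Processing events:
Start: stock = 50
  Event 1 (adjust +8): 50 + 8 = 58
  Event 2 (sale 12): sell min(12,58)=12. stock: 58 - 12 = 46. total_sold = 12
  Event 3 (sale 22): sell min(22,46)=22. stock: 46 - 22 = 24. total_sold = 34
  Event 4 (restock 33): 24 + 33 = 57
  Event 5 (return 4): 57 + 4 = 61
  Event 6 (sale 6): sell min(6,61)=6. stock: 61 - 6 = 55. total_sold = 40
  Event 7 (adjust -1): 55 + -1 = 54
Final: stock = 54, total_sold = 40

Answer: 54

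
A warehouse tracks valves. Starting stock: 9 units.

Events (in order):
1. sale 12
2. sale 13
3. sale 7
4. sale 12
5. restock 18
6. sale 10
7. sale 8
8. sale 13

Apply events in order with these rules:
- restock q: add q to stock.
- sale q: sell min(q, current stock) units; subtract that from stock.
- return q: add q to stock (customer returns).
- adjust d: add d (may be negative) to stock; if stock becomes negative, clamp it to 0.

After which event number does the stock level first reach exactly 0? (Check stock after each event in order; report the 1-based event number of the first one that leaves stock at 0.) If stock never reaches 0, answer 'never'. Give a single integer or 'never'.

Answer: 1

Derivation:
Processing events:
Start: stock = 9
  Event 1 (sale 12): sell min(12,9)=9. stock: 9 - 9 = 0. total_sold = 9
  Event 2 (sale 13): sell min(13,0)=0. stock: 0 - 0 = 0. total_sold = 9
  Event 3 (sale 7): sell min(7,0)=0. stock: 0 - 0 = 0. total_sold = 9
  Event 4 (sale 12): sell min(12,0)=0. stock: 0 - 0 = 0. total_sold = 9
  Event 5 (restock 18): 0 + 18 = 18
  Event 6 (sale 10): sell min(10,18)=10. stock: 18 - 10 = 8. total_sold = 19
  Event 7 (sale 8): sell min(8,8)=8. stock: 8 - 8 = 0. total_sold = 27
  Event 8 (sale 13): sell min(13,0)=0. stock: 0 - 0 = 0. total_sold = 27
Final: stock = 0, total_sold = 27

First zero at event 1.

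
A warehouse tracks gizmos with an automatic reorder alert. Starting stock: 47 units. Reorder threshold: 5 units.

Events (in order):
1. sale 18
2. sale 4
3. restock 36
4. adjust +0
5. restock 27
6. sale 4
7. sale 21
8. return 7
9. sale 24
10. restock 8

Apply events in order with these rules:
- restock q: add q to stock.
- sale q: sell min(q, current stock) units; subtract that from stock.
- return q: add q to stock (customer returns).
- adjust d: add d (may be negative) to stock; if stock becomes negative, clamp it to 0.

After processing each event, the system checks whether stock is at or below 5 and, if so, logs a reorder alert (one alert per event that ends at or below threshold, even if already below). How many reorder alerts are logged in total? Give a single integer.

Answer: 0

Derivation:
Processing events:
Start: stock = 47
  Event 1 (sale 18): sell min(18,47)=18. stock: 47 - 18 = 29. total_sold = 18
  Event 2 (sale 4): sell min(4,29)=4. stock: 29 - 4 = 25. total_sold = 22
  Event 3 (restock 36): 25 + 36 = 61
  Event 4 (adjust +0): 61 + 0 = 61
  Event 5 (restock 27): 61 + 27 = 88
  Event 6 (sale 4): sell min(4,88)=4. stock: 88 - 4 = 84. total_sold = 26
  Event 7 (sale 21): sell min(21,84)=21. stock: 84 - 21 = 63. total_sold = 47
  Event 8 (return 7): 63 + 7 = 70
  Event 9 (sale 24): sell min(24,70)=24. stock: 70 - 24 = 46. total_sold = 71
  Event 10 (restock 8): 46 + 8 = 54
Final: stock = 54, total_sold = 71

Checking against threshold 5:
  After event 1: stock=29 > 5
  After event 2: stock=25 > 5
  After event 3: stock=61 > 5
  After event 4: stock=61 > 5
  After event 5: stock=88 > 5
  After event 6: stock=84 > 5
  After event 7: stock=63 > 5
  After event 8: stock=70 > 5
  After event 9: stock=46 > 5
  After event 10: stock=54 > 5
Alert events: []. Count = 0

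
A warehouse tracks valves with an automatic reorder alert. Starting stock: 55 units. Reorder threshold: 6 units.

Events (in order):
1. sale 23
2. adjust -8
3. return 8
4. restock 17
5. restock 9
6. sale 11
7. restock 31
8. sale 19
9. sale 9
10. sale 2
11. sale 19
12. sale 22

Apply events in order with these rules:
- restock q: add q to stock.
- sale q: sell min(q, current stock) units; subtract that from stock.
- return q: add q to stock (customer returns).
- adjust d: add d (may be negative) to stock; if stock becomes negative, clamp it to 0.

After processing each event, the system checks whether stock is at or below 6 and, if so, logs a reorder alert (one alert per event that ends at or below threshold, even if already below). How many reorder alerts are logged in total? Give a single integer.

Processing events:
Start: stock = 55
  Event 1 (sale 23): sell min(23,55)=23. stock: 55 - 23 = 32. total_sold = 23
  Event 2 (adjust -8): 32 + -8 = 24
  Event 3 (return 8): 24 + 8 = 32
  Event 4 (restock 17): 32 + 17 = 49
  Event 5 (restock 9): 49 + 9 = 58
  Event 6 (sale 11): sell min(11,58)=11. stock: 58 - 11 = 47. total_sold = 34
  Event 7 (restock 31): 47 + 31 = 78
  Event 8 (sale 19): sell min(19,78)=19. stock: 78 - 19 = 59. total_sold = 53
  Event 9 (sale 9): sell min(9,59)=9. stock: 59 - 9 = 50. total_sold = 62
  Event 10 (sale 2): sell min(2,50)=2. stock: 50 - 2 = 48. total_sold = 64
  Event 11 (sale 19): sell min(19,48)=19. stock: 48 - 19 = 29. total_sold = 83
  Event 12 (sale 22): sell min(22,29)=22. stock: 29 - 22 = 7. total_sold = 105
Final: stock = 7, total_sold = 105

Checking against threshold 6:
  After event 1: stock=32 > 6
  After event 2: stock=24 > 6
  After event 3: stock=32 > 6
  After event 4: stock=49 > 6
  After event 5: stock=58 > 6
  After event 6: stock=47 > 6
  After event 7: stock=78 > 6
  After event 8: stock=59 > 6
  After event 9: stock=50 > 6
  After event 10: stock=48 > 6
  After event 11: stock=29 > 6
  After event 12: stock=7 > 6
Alert events: []. Count = 0

Answer: 0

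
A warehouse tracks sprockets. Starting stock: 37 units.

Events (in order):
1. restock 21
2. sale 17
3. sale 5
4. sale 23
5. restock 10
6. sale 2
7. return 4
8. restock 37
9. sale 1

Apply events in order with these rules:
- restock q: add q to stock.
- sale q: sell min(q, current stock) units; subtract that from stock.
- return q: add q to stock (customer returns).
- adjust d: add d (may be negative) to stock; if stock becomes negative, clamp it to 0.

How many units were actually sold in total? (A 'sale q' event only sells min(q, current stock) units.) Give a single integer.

Answer: 48

Derivation:
Processing events:
Start: stock = 37
  Event 1 (restock 21): 37 + 21 = 58
  Event 2 (sale 17): sell min(17,58)=17. stock: 58 - 17 = 41. total_sold = 17
  Event 3 (sale 5): sell min(5,41)=5. stock: 41 - 5 = 36. total_sold = 22
  Event 4 (sale 23): sell min(23,36)=23. stock: 36 - 23 = 13. total_sold = 45
  Event 5 (restock 10): 13 + 10 = 23
  Event 6 (sale 2): sell min(2,23)=2. stock: 23 - 2 = 21. total_sold = 47
  Event 7 (return 4): 21 + 4 = 25
  Event 8 (restock 37): 25 + 37 = 62
  Event 9 (sale 1): sell min(1,62)=1. stock: 62 - 1 = 61. total_sold = 48
Final: stock = 61, total_sold = 48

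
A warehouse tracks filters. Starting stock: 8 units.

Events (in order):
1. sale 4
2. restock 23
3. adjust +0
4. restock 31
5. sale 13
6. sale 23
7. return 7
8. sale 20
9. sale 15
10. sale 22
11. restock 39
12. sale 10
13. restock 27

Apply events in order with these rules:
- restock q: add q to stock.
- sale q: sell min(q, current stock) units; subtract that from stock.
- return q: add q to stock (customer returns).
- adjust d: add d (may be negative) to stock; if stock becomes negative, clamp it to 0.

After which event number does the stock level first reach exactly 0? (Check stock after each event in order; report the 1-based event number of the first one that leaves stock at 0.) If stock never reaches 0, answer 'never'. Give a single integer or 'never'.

Answer: 9

Derivation:
Processing events:
Start: stock = 8
  Event 1 (sale 4): sell min(4,8)=4. stock: 8 - 4 = 4. total_sold = 4
  Event 2 (restock 23): 4 + 23 = 27
  Event 3 (adjust +0): 27 + 0 = 27
  Event 4 (restock 31): 27 + 31 = 58
  Event 5 (sale 13): sell min(13,58)=13. stock: 58 - 13 = 45. total_sold = 17
  Event 6 (sale 23): sell min(23,45)=23. stock: 45 - 23 = 22. total_sold = 40
  Event 7 (return 7): 22 + 7 = 29
  Event 8 (sale 20): sell min(20,29)=20. stock: 29 - 20 = 9. total_sold = 60
  Event 9 (sale 15): sell min(15,9)=9. stock: 9 - 9 = 0. total_sold = 69
  Event 10 (sale 22): sell min(22,0)=0. stock: 0 - 0 = 0. total_sold = 69
  Event 11 (restock 39): 0 + 39 = 39
  Event 12 (sale 10): sell min(10,39)=10. stock: 39 - 10 = 29. total_sold = 79
  Event 13 (restock 27): 29 + 27 = 56
Final: stock = 56, total_sold = 79

First zero at event 9.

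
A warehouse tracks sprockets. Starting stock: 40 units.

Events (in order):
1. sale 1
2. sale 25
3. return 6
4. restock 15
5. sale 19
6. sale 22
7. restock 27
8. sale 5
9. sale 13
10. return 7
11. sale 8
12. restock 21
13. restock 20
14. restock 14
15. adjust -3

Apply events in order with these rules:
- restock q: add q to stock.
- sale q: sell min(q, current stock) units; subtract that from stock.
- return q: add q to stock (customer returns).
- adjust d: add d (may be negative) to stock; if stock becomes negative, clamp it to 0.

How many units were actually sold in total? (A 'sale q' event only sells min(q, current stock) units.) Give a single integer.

Answer: 87

Derivation:
Processing events:
Start: stock = 40
  Event 1 (sale 1): sell min(1,40)=1. stock: 40 - 1 = 39. total_sold = 1
  Event 2 (sale 25): sell min(25,39)=25. stock: 39 - 25 = 14. total_sold = 26
  Event 3 (return 6): 14 + 6 = 20
  Event 4 (restock 15): 20 + 15 = 35
  Event 5 (sale 19): sell min(19,35)=19. stock: 35 - 19 = 16. total_sold = 45
  Event 6 (sale 22): sell min(22,16)=16. stock: 16 - 16 = 0. total_sold = 61
  Event 7 (restock 27): 0 + 27 = 27
  Event 8 (sale 5): sell min(5,27)=5. stock: 27 - 5 = 22. total_sold = 66
  Event 9 (sale 13): sell min(13,22)=13. stock: 22 - 13 = 9. total_sold = 79
  Event 10 (return 7): 9 + 7 = 16
  Event 11 (sale 8): sell min(8,16)=8. stock: 16 - 8 = 8. total_sold = 87
  Event 12 (restock 21): 8 + 21 = 29
  Event 13 (restock 20): 29 + 20 = 49
  Event 14 (restock 14): 49 + 14 = 63
  Event 15 (adjust -3): 63 + -3 = 60
Final: stock = 60, total_sold = 87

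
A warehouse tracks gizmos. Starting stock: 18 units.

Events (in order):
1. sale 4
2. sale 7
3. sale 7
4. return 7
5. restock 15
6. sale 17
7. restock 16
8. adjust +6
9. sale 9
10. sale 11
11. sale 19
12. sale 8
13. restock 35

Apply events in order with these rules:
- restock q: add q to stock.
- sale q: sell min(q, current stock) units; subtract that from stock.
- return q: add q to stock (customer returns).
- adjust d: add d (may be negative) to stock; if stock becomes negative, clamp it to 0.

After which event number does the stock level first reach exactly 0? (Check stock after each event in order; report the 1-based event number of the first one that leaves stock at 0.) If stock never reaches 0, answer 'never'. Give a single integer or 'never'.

Processing events:
Start: stock = 18
  Event 1 (sale 4): sell min(4,18)=4. stock: 18 - 4 = 14. total_sold = 4
  Event 2 (sale 7): sell min(7,14)=7. stock: 14 - 7 = 7. total_sold = 11
  Event 3 (sale 7): sell min(7,7)=7. stock: 7 - 7 = 0. total_sold = 18
  Event 4 (return 7): 0 + 7 = 7
  Event 5 (restock 15): 7 + 15 = 22
  Event 6 (sale 17): sell min(17,22)=17. stock: 22 - 17 = 5. total_sold = 35
  Event 7 (restock 16): 5 + 16 = 21
  Event 8 (adjust +6): 21 + 6 = 27
  Event 9 (sale 9): sell min(9,27)=9. stock: 27 - 9 = 18. total_sold = 44
  Event 10 (sale 11): sell min(11,18)=11. stock: 18 - 11 = 7. total_sold = 55
  Event 11 (sale 19): sell min(19,7)=7. stock: 7 - 7 = 0. total_sold = 62
  Event 12 (sale 8): sell min(8,0)=0. stock: 0 - 0 = 0. total_sold = 62
  Event 13 (restock 35): 0 + 35 = 35
Final: stock = 35, total_sold = 62

First zero at event 3.

Answer: 3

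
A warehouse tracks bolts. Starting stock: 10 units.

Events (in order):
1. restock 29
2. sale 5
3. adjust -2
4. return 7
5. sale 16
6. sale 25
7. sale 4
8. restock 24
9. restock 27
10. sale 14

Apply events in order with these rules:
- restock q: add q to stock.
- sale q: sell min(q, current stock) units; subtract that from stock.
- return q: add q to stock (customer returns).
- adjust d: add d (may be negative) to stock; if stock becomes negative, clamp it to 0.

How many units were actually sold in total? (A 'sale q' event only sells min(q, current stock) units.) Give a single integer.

Processing events:
Start: stock = 10
  Event 1 (restock 29): 10 + 29 = 39
  Event 2 (sale 5): sell min(5,39)=5. stock: 39 - 5 = 34. total_sold = 5
  Event 3 (adjust -2): 34 + -2 = 32
  Event 4 (return 7): 32 + 7 = 39
  Event 5 (sale 16): sell min(16,39)=16. stock: 39 - 16 = 23. total_sold = 21
  Event 6 (sale 25): sell min(25,23)=23. stock: 23 - 23 = 0. total_sold = 44
  Event 7 (sale 4): sell min(4,0)=0. stock: 0 - 0 = 0. total_sold = 44
  Event 8 (restock 24): 0 + 24 = 24
  Event 9 (restock 27): 24 + 27 = 51
  Event 10 (sale 14): sell min(14,51)=14. stock: 51 - 14 = 37. total_sold = 58
Final: stock = 37, total_sold = 58

Answer: 58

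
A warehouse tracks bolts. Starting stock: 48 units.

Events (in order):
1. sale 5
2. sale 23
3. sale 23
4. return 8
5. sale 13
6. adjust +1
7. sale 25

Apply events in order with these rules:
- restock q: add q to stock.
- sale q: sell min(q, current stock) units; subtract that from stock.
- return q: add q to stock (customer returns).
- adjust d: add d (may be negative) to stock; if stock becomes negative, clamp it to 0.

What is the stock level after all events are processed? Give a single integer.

Processing events:
Start: stock = 48
  Event 1 (sale 5): sell min(5,48)=5. stock: 48 - 5 = 43. total_sold = 5
  Event 2 (sale 23): sell min(23,43)=23. stock: 43 - 23 = 20. total_sold = 28
  Event 3 (sale 23): sell min(23,20)=20. stock: 20 - 20 = 0. total_sold = 48
  Event 4 (return 8): 0 + 8 = 8
  Event 5 (sale 13): sell min(13,8)=8. stock: 8 - 8 = 0. total_sold = 56
  Event 6 (adjust +1): 0 + 1 = 1
  Event 7 (sale 25): sell min(25,1)=1. stock: 1 - 1 = 0. total_sold = 57
Final: stock = 0, total_sold = 57

Answer: 0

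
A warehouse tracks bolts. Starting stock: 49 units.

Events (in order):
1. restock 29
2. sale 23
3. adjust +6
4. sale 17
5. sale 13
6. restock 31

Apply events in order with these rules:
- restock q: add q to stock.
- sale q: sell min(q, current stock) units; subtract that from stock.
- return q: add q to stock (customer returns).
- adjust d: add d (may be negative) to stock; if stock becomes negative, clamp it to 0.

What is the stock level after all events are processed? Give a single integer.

Answer: 62

Derivation:
Processing events:
Start: stock = 49
  Event 1 (restock 29): 49 + 29 = 78
  Event 2 (sale 23): sell min(23,78)=23. stock: 78 - 23 = 55. total_sold = 23
  Event 3 (adjust +6): 55 + 6 = 61
  Event 4 (sale 17): sell min(17,61)=17. stock: 61 - 17 = 44. total_sold = 40
  Event 5 (sale 13): sell min(13,44)=13. stock: 44 - 13 = 31. total_sold = 53
  Event 6 (restock 31): 31 + 31 = 62
Final: stock = 62, total_sold = 53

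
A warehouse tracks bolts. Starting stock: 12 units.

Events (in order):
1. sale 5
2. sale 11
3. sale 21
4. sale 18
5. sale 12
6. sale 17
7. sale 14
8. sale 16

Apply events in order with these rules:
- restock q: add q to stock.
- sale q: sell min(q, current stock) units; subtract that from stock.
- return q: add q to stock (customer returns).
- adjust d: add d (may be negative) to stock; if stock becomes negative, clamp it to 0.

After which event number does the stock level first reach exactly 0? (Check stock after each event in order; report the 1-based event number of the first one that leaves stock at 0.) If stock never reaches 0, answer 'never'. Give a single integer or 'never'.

Processing events:
Start: stock = 12
  Event 1 (sale 5): sell min(5,12)=5. stock: 12 - 5 = 7. total_sold = 5
  Event 2 (sale 11): sell min(11,7)=7. stock: 7 - 7 = 0. total_sold = 12
  Event 3 (sale 21): sell min(21,0)=0. stock: 0 - 0 = 0. total_sold = 12
  Event 4 (sale 18): sell min(18,0)=0. stock: 0 - 0 = 0. total_sold = 12
  Event 5 (sale 12): sell min(12,0)=0. stock: 0 - 0 = 0. total_sold = 12
  Event 6 (sale 17): sell min(17,0)=0. stock: 0 - 0 = 0. total_sold = 12
  Event 7 (sale 14): sell min(14,0)=0. stock: 0 - 0 = 0. total_sold = 12
  Event 8 (sale 16): sell min(16,0)=0. stock: 0 - 0 = 0. total_sold = 12
Final: stock = 0, total_sold = 12

First zero at event 2.

Answer: 2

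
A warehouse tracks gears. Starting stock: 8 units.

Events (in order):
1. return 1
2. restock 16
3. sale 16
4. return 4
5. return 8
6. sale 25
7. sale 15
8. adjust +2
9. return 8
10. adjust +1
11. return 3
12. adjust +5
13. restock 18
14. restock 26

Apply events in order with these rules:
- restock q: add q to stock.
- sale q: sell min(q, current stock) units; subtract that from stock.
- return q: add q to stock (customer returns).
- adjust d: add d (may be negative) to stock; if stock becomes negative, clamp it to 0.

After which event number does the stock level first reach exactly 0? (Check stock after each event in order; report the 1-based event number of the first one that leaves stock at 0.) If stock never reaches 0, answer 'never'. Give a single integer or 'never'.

Answer: 6

Derivation:
Processing events:
Start: stock = 8
  Event 1 (return 1): 8 + 1 = 9
  Event 2 (restock 16): 9 + 16 = 25
  Event 3 (sale 16): sell min(16,25)=16. stock: 25 - 16 = 9. total_sold = 16
  Event 4 (return 4): 9 + 4 = 13
  Event 5 (return 8): 13 + 8 = 21
  Event 6 (sale 25): sell min(25,21)=21. stock: 21 - 21 = 0. total_sold = 37
  Event 7 (sale 15): sell min(15,0)=0. stock: 0 - 0 = 0. total_sold = 37
  Event 8 (adjust +2): 0 + 2 = 2
  Event 9 (return 8): 2 + 8 = 10
  Event 10 (adjust +1): 10 + 1 = 11
  Event 11 (return 3): 11 + 3 = 14
  Event 12 (adjust +5): 14 + 5 = 19
  Event 13 (restock 18): 19 + 18 = 37
  Event 14 (restock 26): 37 + 26 = 63
Final: stock = 63, total_sold = 37

First zero at event 6.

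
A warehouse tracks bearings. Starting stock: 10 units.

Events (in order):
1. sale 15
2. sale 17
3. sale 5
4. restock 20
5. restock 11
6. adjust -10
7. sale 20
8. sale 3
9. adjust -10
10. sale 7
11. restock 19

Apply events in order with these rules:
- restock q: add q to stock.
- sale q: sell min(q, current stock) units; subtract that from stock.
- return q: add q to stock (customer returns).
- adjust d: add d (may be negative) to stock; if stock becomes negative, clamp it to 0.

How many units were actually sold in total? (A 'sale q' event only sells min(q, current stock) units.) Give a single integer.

Answer: 31

Derivation:
Processing events:
Start: stock = 10
  Event 1 (sale 15): sell min(15,10)=10. stock: 10 - 10 = 0. total_sold = 10
  Event 2 (sale 17): sell min(17,0)=0. stock: 0 - 0 = 0. total_sold = 10
  Event 3 (sale 5): sell min(5,0)=0. stock: 0 - 0 = 0. total_sold = 10
  Event 4 (restock 20): 0 + 20 = 20
  Event 5 (restock 11): 20 + 11 = 31
  Event 6 (adjust -10): 31 + -10 = 21
  Event 7 (sale 20): sell min(20,21)=20. stock: 21 - 20 = 1. total_sold = 30
  Event 8 (sale 3): sell min(3,1)=1. stock: 1 - 1 = 0. total_sold = 31
  Event 9 (adjust -10): 0 + -10 = 0 (clamped to 0)
  Event 10 (sale 7): sell min(7,0)=0. stock: 0 - 0 = 0. total_sold = 31
  Event 11 (restock 19): 0 + 19 = 19
Final: stock = 19, total_sold = 31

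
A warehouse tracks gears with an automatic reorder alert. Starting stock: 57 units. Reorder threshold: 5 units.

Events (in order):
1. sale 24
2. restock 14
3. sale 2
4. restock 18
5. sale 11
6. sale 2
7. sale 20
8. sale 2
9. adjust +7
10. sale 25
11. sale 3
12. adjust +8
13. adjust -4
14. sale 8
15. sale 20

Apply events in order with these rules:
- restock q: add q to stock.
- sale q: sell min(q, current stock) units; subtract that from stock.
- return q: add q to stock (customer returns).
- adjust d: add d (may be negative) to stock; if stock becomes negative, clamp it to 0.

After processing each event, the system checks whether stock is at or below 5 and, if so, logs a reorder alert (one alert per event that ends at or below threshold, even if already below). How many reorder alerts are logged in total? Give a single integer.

Processing events:
Start: stock = 57
  Event 1 (sale 24): sell min(24,57)=24. stock: 57 - 24 = 33. total_sold = 24
  Event 2 (restock 14): 33 + 14 = 47
  Event 3 (sale 2): sell min(2,47)=2. stock: 47 - 2 = 45. total_sold = 26
  Event 4 (restock 18): 45 + 18 = 63
  Event 5 (sale 11): sell min(11,63)=11. stock: 63 - 11 = 52. total_sold = 37
  Event 6 (sale 2): sell min(2,52)=2. stock: 52 - 2 = 50. total_sold = 39
  Event 7 (sale 20): sell min(20,50)=20. stock: 50 - 20 = 30. total_sold = 59
  Event 8 (sale 2): sell min(2,30)=2. stock: 30 - 2 = 28. total_sold = 61
  Event 9 (adjust +7): 28 + 7 = 35
  Event 10 (sale 25): sell min(25,35)=25. stock: 35 - 25 = 10. total_sold = 86
  Event 11 (sale 3): sell min(3,10)=3. stock: 10 - 3 = 7. total_sold = 89
  Event 12 (adjust +8): 7 + 8 = 15
  Event 13 (adjust -4): 15 + -4 = 11
  Event 14 (sale 8): sell min(8,11)=8. stock: 11 - 8 = 3. total_sold = 97
  Event 15 (sale 20): sell min(20,3)=3. stock: 3 - 3 = 0. total_sold = 100
Final: stock = 0, total_sold = 100

Checking against threshold 5:
  After event 1: stock=33 > 5
  After event 2: stock=47 > 5
  After event 3: stock=45 > 5
  After event 4: stock=63 > 5
  After event 5: stock=52 > 5
  After event 6: stock=50 > 5
  After event 7: stock=30 > 5
  After event 8: stock=28 > 5
  After event 9: stock=35 > 5
  After event 10: stock=10 > 5
  After event 11: stock=7 > 5
  After event 12: stock=15 > 5
  After event 13: stock=11 > 5
  After event 14: stock=3 <= 5 -> ALERT
  After event 15: stock=0 <= 5 -> ALERT
Alert events: [14, 15]. Count = 2

Answer: 2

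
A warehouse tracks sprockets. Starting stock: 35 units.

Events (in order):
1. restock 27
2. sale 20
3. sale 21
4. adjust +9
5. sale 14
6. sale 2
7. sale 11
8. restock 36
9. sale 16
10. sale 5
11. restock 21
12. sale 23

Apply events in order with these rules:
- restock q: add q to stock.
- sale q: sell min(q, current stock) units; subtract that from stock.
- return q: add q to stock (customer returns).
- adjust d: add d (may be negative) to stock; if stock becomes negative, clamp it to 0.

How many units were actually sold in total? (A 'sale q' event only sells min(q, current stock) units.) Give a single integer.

Processing events:
Start: stock = 35
  Event 1 (restock 27): 35 + 27 = 62
  Event 2 (sale 20): sell min(20,62)=20. stock: 62 - 20 = 42. total_sold = 20
  Event 3 (sale 21): sell min(21,42)=21. stock: 42 - 21 = 21. total_sold = 41
  Event 4 (adjust +9): 21 + 9 = 30
  Event 5 (sale 14): sell min(14,30)=14. stock: 30 - 14 = 16. total_sold = 55
  Event 6 (sale 2): sell min(2,16)=2. stock: 16 - 2 = 14. total_sold = 57
  Event 7 (sale 11): sell min(11,14)=11. stock: 14 - 11 = 3. total_sold = 68
  Event 8 (restock 36): 3 + 36 = 39
  Event 9 (sale 16): sell min(16,39)=16. stock: 39 - 16 = 23. total_sold = 84
  Event 10 (sale 5): sell min(5,23)=5. stock: 23 - 5 = 18. total_sold = 89
  Event 11 (restock 21): 18 + 21 = 39
  Event 12 (sale 23): sell min(23,39)=23. stock: 39 - 23 = 16. total_sold = 112
Final: stock = 16, total_sold = 112

Answer: 112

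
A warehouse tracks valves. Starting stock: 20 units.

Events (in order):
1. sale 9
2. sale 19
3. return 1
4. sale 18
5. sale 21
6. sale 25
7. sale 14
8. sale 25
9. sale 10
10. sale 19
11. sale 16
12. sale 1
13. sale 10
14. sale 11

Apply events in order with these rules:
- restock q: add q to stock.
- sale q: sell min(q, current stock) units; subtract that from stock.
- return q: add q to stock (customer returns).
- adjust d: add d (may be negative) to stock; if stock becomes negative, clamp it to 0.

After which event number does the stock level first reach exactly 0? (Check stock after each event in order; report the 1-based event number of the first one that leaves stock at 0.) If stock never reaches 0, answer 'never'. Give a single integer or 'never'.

Answer: 2

Derivation:
Processing events:
Start: stock = 20
  Event 1 (sale 9): sell min(9,20)=9. stock: 20 - 9 = 11. total_sold = 9
  Event 2 (sale 19): sell min(19,11)=11. stock: 11 - 11 = 0. total_sold = 20
  Event 3 (return 1): 0 + 1 = 1
  Event 4 (sale 18): sell min(18,1)=1. stock: 1 - 1 = 0. total_sold = 21
  Event 5 (sale 21): sell min(21,0)=0. stock: 0 - 0 = 0. total_sold = 21
  Event 6 (sale 25): sell min(25,0)=0. stock: 0 - 0 = 0. total_sold = 21
  Event 7 (sale 14): sell min(14,0)=0. stock: 0 - 0 = 0. total_sold = 21
  Event 8 (sale 25): sell min(25,0)=0. stock: 0 - 0 = 0. total_sold = 21
  Event 9 (sale 10): sell min(10,0)=0. stock: 0 - 0 = 0. total_sold = 21
  Event 10 (sale 19): sell min(19,0)=0. stock: 0 - 0 = 0. total_sold = 21
  Event 11 (sale 16): sell min(16,0)=0. stock: 0 - 0 = 0. total_sold = 21
  Event 12 (sale 1): sell min(1,0)=0. stock: 0 - 0 = 0. total_sold = 21
  Event 13 (sale 10): sell min(10,0)=0. stock: 0 - 0 = 0. total_sold = 21
  Event 14 (sale 11): sell min(11,0)=0. stock: 0 - 0 = 0. total_sold = 21
Final: stock = 0, total_sold = 21

First zero at event 2.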